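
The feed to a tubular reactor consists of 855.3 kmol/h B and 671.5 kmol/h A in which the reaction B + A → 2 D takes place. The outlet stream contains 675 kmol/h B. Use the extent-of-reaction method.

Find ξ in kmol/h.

For B: n = n₀ − 1ξ → 675 = 855.3 − 1ξ, giving ξ = 180.3 kmol/h.
Outlet amounts (n = n₀ + ν ξ):
  B: 855.3 − 1(180.3) = 675
  A: 671.5 − 1(180.3) = 491.2
  D: 0 + 2(180.3) = 360.6

ξ = 180 kmol/h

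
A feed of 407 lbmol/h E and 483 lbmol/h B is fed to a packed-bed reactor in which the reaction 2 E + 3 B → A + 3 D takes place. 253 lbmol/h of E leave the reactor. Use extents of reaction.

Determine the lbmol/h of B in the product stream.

For E: n = n₀ − 2ξ → 253 = 407 − 2ξ, giving ξ = 77 lbmol/h.
Outlet amounts (n = n₀ + ν ξ):
  E: 407 − 2(77) = 253
  B: 483 − 3(77) = 252
  A: 0 + 1(77) = 77
  D: 0 + 3(77) = 231

252 lbmol/h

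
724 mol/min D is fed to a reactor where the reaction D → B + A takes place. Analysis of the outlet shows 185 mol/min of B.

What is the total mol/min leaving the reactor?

For B: n = n₀ + 1ξ → 185 = 0 + 1ξ, giving ξ = 185 mol/min.
Outlet amounts (n = n₀ + ν ξ):
  D: 724 − 1(185) = 539
  B: 0 + 1(185) = 185
  A: 0 + 1(185) = 185
Total out = 539 + 185 + 185 = 909 mol/min.

909 mol/min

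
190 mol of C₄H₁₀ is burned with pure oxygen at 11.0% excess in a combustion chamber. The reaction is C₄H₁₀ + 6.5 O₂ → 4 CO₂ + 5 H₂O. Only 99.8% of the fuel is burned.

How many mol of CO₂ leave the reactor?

Stoichiometric O₂ = 6.5 × 190 = 1235 mol; O₂ fed = 1235 × 1.110 = 1371 mol.
Fuel reacted = 0.998 × 190 → ξ = 189.6 mol.
Outlet (n = n₀ + ν ξ):
  C₄H₁₀: 190 − 1(189.6) = 0.38
  O₂: 1371 − 6.5(189.6) = 138.3
  CO₂: 0 + 4(189.6) = 758.5
  H₂O: 0 + 5(189.6) = 948.1

758 mol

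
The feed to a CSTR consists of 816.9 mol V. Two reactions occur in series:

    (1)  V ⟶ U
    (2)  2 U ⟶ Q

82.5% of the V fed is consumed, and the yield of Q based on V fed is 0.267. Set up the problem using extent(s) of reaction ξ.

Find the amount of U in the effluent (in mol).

Conversion of V: V consumed = 1ξ₁ = 0.825 × 816.9 → ξ₁ = 673.9 mol.
Yield of Q: 1ξ₂ / 816.9 = 0.267 → ξ₂ = 218.1 mol.
Outlet amounts (n = n₀ + Σ ν·ξ):
  V: 816.9 − 1(673.9) = 143
  U: 0 + 1(673.9) − 2(218.1) = 237.7
  Q: 0 + 1(218.1) = 218.1

238 mol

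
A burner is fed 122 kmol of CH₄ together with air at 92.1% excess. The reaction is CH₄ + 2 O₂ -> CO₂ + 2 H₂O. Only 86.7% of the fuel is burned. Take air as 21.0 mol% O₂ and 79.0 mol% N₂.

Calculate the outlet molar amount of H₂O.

Stoichiometric O₂ = 2 × 122 = 244 kmol; O₂ fed = 244 × 1.921 = 468.7 kmol.
N₂ fed = 468.7 × 79/21 = 1763 kmol.
Fuel reacted = 0.867 × 122 → ξ = 105.8 kmol.
Outlet (n = n₀ + ν ξ):
  CH₄: 122 − 1(105.8) = 16.23
  O₂: 468.7 − 2(105.8) = 257.2
  N₂: 1763 (inert)
  CO₂: 0 + 1(105.8) = 105.8
  H₂O: 0 + 2(105.8) = 211.5

212 kmol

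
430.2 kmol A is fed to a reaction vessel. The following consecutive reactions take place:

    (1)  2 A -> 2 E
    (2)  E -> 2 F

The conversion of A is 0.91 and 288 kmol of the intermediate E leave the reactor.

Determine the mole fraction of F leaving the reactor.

0.388

Conversion of A: A consumed = 2ξ₁ = 0.91 × 430.2 → ξ₁ = 195.7 kmol.
E balance: n_E = 0 + 2ξ₁ − 1ξ₂ = 288 → ξ₂ = (2·195.7 − 288)/1 = 103.5 kmol.
Outlet amounts (n = n₀ + Σ ν·ξ):
  A: 430.2 − 2(195.7) = 38.72
  E: 0 + 2(195.7) − 1(103.5) = 288
  F: 0 + 2(103.5) = 207
Total out = 533.7 kmol; y_F = 207 / 533.7 = 0.3878.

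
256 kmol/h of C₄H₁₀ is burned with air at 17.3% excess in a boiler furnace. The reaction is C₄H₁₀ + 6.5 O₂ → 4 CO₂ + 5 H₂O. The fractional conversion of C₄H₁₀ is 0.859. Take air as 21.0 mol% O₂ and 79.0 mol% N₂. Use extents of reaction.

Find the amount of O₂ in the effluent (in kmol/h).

Stoichiometric O₂ = 6.5 × 256 = 1664 kmol/h; O₂ fed = 1664 × 1.173 = 1952 kmol/h.
N₂ fed = 1952 × 79/21 = 7343 kmol/h.
Fuel reacted = 0.859 × 256 → ξ = 219.9 kmol/h.
Outlet (n = n₀ + ν ξ):
  C₄H₁₀: 256 − 1(219.9) = 36.1
  O₂: 1952 − 6.5(219.9) = 522.5
  N₂: 7343 (inert)
  CO₂: 0 + 4(219.9) = 879.6
  H₂O: 0 + 5(219.9) = 1100

522 kmol/h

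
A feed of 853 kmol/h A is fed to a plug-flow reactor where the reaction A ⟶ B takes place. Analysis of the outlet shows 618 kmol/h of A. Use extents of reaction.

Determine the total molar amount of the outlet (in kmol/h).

For A: n = n₀ − 1ξ → 618 = 853 − 1ξ, giving ξ = 235 kmol/h.
Outlet amounts (n = n₀ + ν ξ):
  A: 853 − 1(235) = 618
  B: 0 + 1(235) = 235
Total out = 618 + 235 = 853 kmol/h.

853 kmol/h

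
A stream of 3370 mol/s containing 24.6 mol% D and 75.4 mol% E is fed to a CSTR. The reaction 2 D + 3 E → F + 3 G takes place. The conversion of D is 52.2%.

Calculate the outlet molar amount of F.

D reacted = 0.522 × 829 = 432.7 mol/s; ν_D = −2, so ξ = 432.7/2 = 216.4 mol/s.
Outlet amounts (n = n₀ + ν ξ):
  D: 829 − 2(216.4) = 396.3
  E: 2541 − 3(216.4) = 1892
  F: 0 + 1(216.4) = 216.4
  G: 0 + 3(216.4) = 649.1

216 mol/s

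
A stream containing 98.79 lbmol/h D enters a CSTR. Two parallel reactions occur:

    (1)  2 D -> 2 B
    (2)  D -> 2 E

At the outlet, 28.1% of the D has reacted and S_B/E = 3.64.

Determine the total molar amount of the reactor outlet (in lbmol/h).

102 lbmol/h

Conversion of D: D consumed = 0.281 × 98.79 = 27.76 lbmol/h = 2ξ₁ + 1ξ₂.
Selectivity: 2ξ₁ / (2ξ₂) = 3.64 → ξ₁ = 3.64 ξ₂.
Substitute: (2·3.64 + 1) ξ₂ = 27.76 → ξ₂ = 3.353 lbmol/h, ξ₁ = 12.2 lbmol/h.
Outlet amounts (n = n₀ + Σ ν·ξ):
  D: 98.79 − 2(12.2) − 1(3.353) = 71.03
  B: 0 + 2(12.2) = 24.41
  E: 0 + 2(3.353) = 6.705
Total out = 71.03 + 24.41 + 6.705 = 102.1 lbmol/h.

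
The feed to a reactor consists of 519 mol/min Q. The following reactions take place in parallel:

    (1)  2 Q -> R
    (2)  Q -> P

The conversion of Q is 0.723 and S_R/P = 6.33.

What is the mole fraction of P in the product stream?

0.0796

Conversion of Q: Q consumed = 0.723 × 519 = 375.2 mol/min = 2ξ₁ + 1ξ₂.
Selectivity: 1ξ₁ / (1ξ₂) = 6.33 → ξ₁ = 6.33 ξ₂.
Substitute: (2·6.33 + 1) ξ₂ = 375.2 → ξ₂ = 27.47 mol/min, ξ₁ = 173.9 mol/min.
Outlet amounts (n = n₀ + Σ ν·ξ):
  Q: 519 − 2(173.9) − 1(27.47) = 143.8
  R: 0 + 1(173.9) = 173.9
  P: 0 + 1(27.47) = 27.47
Total out = 345.1 mol/min; y_P = 27.47 / 345.1 = 0.0796.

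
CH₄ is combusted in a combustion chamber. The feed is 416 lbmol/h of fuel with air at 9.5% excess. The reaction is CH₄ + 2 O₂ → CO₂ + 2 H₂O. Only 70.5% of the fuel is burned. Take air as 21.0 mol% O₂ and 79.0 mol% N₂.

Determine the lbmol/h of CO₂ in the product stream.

293 lbmol/h

Stoichiometric O₂ = 2 × 416 = 832 lbmol/h; O₂ fed = 832 × 1.095 = 911 lbmol/h.
N₂ fed = 911 × 79/21 = 3427 lbmol/h.
Fuel reacted = 0.705 × 416 → ξ = 293.3 lbmol/h.
Outlet (n = n₀ + ν ξ):
  CH₄: 416 − 1(293.3) = 122.7
  O₂: 911 − 2(293.3) = 324.5
  N₂: 3427 (inert)
  CO₂: 0 + 1(293.3) = 293.3
  H₂O: 0 + 2(293.3) = 586.6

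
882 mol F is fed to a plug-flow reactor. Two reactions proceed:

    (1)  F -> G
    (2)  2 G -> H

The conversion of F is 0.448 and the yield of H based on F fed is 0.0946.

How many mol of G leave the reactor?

228 mol

Conversion of F: F consumed = 1ξ₁ = 0.448 × 882 → ξ₁ = 395.1 mol.
Yield of H: 1ξ₂ / 882 = 0.0946 → ξ₂ = 83.44 mol.
Outlet amounts (n = n₀ + Σ ν·ξ):
  F: 882 − 1(395.1) = 486.9
  G: 0 + 1(395.1) − 2(83.44) = 228.3
  H: 0 + 1(83.44) = 83.44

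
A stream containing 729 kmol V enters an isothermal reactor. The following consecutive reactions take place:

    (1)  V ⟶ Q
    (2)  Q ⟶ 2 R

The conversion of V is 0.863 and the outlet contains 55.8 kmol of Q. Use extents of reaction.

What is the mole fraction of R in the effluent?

Conversion of V: V consumed = 1ξ₁ = 0.863 × 729 → ξ₁ = 629.1 kmol.
Q balance: n_Q = 0 + 1ξ₁ − 1ξ₂ = 55.8 → ξ₂ = (1·629.1 − 55.8)/1 = 573.3 kmol.
Outlet amounts (n = n₀ + Σ ν·ξ):
  V: 729 − 1(629.1) = 99.87
  Q: 0 + 1(629.1) − 1(573.3) = 55.8
  R: 0 + 2(573.3) = 1147
Total out = 1302 kmol; y_R = 1147 / 1302 = 0.8805.

0.88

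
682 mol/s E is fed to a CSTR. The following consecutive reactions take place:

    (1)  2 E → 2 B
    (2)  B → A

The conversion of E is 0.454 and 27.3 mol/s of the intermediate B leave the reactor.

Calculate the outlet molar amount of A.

Conversion of E: E consumed = 2ξ₁ = 0.454 × 682 → ξ₁ = 154.8 mol/s.
B balance: n_B = 0 + 2ξ₁ − 1ξ₂ = 27.3 → ξ₂ = (2·154.8 − 27.3)/1 = 282.3 mol/s.
Outlet amounts (n = n₀ + Σ ν·ξ):
  E: 682 − 2(154.8) = 372.4
  B: 0 + 2(154.8) − 1(282.3) = 27.3
  A: 0 + 1(282.3) = 282.3

282 mol/s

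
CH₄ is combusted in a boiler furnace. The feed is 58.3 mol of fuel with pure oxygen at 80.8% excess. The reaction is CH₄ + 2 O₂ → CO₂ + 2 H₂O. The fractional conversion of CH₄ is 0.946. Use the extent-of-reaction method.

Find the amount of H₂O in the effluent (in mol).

110 mol

Stoichiometric O₂ = 2 × 58.3 = 116.6 mol; O₂ fed = 116.6 × 1.808 = 210.8 mol.
Fuel reacted = 0.946 × 58.3 → ξ = 55.15 mol.
Outlet (n = n₀ + ν ξ):
  CH₄: 58.3 − 1(55.15) = 3.148
  O₂: 210.8 − 2(55.15) = 100.5
  CO₂: 0 + 1(55.15) = 55.15
  H₂O: 0 + 2(55.15) = 110.3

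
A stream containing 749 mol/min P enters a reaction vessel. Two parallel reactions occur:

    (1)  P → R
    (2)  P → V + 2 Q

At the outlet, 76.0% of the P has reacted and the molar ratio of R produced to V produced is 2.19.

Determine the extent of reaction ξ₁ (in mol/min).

ξ₁ = 391 mol/min

Conversion of P: P consumed = 0.76 × 749 = 569.2 mol/min = 1ξ₁ + 1ξ₂.
Selectivity: 1ξ₁ / (1ξ₂) = 2.19 → ξ₁ = 2.19 ξ₂.
Substitute: (1·2.19 + 1) ξ₂ = 569.2 → ξ₂ = 178.4 mol/min, ξ₁ = 390.8 mol/min.
Outlet amounts (n = n₀ + Σ ν·ξ):
  P: 749 − 1(390.8) − 1(178.4) = 179.8
  R: 0 + 1(390.8) = 390.8
  V: 0 + 1(178.4) = 178.4
  Q: 0 + 2(178.4) = 356.9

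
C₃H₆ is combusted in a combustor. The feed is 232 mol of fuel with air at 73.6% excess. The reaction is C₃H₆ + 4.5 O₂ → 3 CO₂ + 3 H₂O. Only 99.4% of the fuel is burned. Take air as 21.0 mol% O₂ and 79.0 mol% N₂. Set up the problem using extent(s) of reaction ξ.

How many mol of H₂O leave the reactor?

Stoichiometric O₂ = 4.5 × 232 = 1044 mol; O₂ fed = 1044 × 1.736 = 1812 mol.
N₂ fed = 1812 × 79/21 = 6818 mol.
Fuel reacted = 0.994 × 232 → ξ = 230.6 mol.
Outlet (n = n₀ + ν ξ):
  C₃H₆: 232 − 1(230.6) = 1.392
  O₂: 1812 − 4.5(230.6) = 774.6
  N₂: 6818 (inert)
  CO₂: 0 + 3(230.6) = 691.8
  H₂O: 0 + 3(230.6) = 691.8

692 mol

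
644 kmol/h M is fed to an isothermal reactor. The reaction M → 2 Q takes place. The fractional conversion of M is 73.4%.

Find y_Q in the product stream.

M reacted = 0.734 × 644 = 472.7 kmol/h; ν_M = −1, so ξ = 472.7/1 = 472.7 kmol/h.
Outlet amounts (n = n₀ + ν ξ):
  M: 644 − 1(472.7) = 171.3
  Q: 0 + 2(472.7) = 945.4
Total out = 1117 kmol/h; y_Q = 945.4 / 1117 = 0.8466.

0.847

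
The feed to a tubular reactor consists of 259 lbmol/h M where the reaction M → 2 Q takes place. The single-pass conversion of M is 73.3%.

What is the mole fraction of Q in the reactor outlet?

0.846

M reacted = 0.733 × 259 = 189.8 lbmol/h; ν_M = −1, so ξ = 189.8/1 = 189.8 lbmol/h.
Outlet amounts (n = n₀ + ν ξ):
  M: 259 − 1(189.8) = 69.15
  Q: 0 + 2(189.8) = 379.7
Total out = 448.8 lbmol/h; y_Q = 379.7 / 448.8 = 0.8459.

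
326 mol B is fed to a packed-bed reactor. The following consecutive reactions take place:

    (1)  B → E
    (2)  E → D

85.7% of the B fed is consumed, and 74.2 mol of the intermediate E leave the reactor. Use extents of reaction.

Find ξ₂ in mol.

ξ₂ = 205 mol

Conversion of B: B consumed = 1ξ₁ = 0.857 × 326 → ξ₁ = 279.4 mol.
E balance: n_E = 0 + 1ξ₁ − 1ξ₂ = 74.2 → ξ₂ = (1·279.4 − 74.2)/1 = 205.2 mol.
Outlet amounts (n = n₀ + Σ ν·ξ):
  B: 326 − 1(279.4) = 46.62
  E: 0 + 1(279.4) − 1(205.2) = 74.2
  D: 0 + 1(205.2) = 205.2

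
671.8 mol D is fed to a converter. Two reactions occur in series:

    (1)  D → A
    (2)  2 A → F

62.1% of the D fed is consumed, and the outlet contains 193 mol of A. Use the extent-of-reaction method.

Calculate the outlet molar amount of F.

Conversion of D: D consumed = 1ξ₁ = 0.621 × 671.8 → ξ₁ = 417.2 mol.
A balance: n_A = 0 + 1ξ₁ − 2ξ₂ = 193 → ξ₂ = (1·417.2 − 193)/2 = 112.1 mol.
Outlet amounts (n = n₀ + Σ ν·ξ):
  D: 671.8 − 1(417.2) = 254.6
  A: 0 + 1(417.2) − 2(112.1) = 193
  F: 0 + 1(112.1) = 112.1

112 mol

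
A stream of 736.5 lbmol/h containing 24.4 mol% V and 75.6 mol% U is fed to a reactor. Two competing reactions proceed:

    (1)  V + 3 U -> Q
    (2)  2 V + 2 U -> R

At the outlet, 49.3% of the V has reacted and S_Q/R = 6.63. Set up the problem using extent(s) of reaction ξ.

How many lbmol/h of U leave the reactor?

Conversion of V: V consumed = 0.493 × 179.7 = 88.6 lbmol/h = 1ξ₁ + 2ξ₂.
Selectivity: 1ξ₁ / (1ξ₂) = 6.63 → ξ₁ = 6.63 ξ₂.
Substitute: (1·6.63 + 2) ξ₂ = 88.6 → ξ₂ = 10.27 lbmol/h, ξ₁ = 68.06 lbmol/h.
Outlet amounts (n = n₀ + Σ ν·ξ):
  V: 179.7 − 1(68.06) − 2(10.27) = 91.11
  U: 556.8 − 3(68.06) − 2(10.27) = 332.1
  Q: 0 + 1(68.06) = 68.06
  R: 0 + 1(10.27) = 10.27

332 lbmol/h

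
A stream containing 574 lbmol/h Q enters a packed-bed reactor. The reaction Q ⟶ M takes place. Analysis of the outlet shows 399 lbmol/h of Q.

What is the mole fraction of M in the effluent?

For Q: n = n₀ − 1ξ → 399 = 574 − 1ξ, giving ξ = 175 lbmol/h.
Outlet amounts (n = n₀ + ν ξ):
  Q: 574 − 1(175) = 399
  M: 0 + 1(175) = 175
Total out = 574 lbmol/h; y_M = 175 / 574 = 0.3049.

0.305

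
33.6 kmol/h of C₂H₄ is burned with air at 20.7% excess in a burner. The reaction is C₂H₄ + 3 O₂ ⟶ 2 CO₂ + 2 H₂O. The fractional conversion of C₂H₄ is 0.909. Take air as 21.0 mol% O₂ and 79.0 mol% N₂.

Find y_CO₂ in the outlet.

0.0997

Stoichiometric O₂ = 3 × 33.6 = 100.8 kmol/h; O₂ fed = 100.8 × 1.207 = 121.7 kmol/h.
N₂ fed = 121.7 × 79/21 = 457.7 kmol/h.
Fuel reacted = 0.909 × 33.6 → ξ = 30.54 kmol/h.
Outlet (n = n₀ + ν ξ):
  C₂H₄: 33.6 − 1(30.54) = 3.058
  O₂: 121.7 − 3(30.54) = 30.04
  N₂: 457.7 (inert)
  CO₂: 0 + 2(30.54) = 61.08
  H₂O: 0 + 2(30.54) = 61.08
Total out = 613 kmol/h; y_CO₂ = 61.08 / 613 = 0.09966.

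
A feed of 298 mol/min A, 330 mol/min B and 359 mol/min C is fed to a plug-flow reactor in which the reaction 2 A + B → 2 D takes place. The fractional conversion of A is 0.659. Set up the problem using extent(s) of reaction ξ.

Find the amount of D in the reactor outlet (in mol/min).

A reacted = 0.659 × 298 = 196.4 mol/min; ν_A = −2, so ξ = 196.4/2 = 98.19 mol/min.
Outlet amounts (n = n₀ + ν ξ):
  A: 298 − 2(98.19) = 101.6
  B: 330 − 1(98.19) = 231.8
  D: 0 + 2(98.19) = 196.4
  C: 359 (inert)

196 mol/min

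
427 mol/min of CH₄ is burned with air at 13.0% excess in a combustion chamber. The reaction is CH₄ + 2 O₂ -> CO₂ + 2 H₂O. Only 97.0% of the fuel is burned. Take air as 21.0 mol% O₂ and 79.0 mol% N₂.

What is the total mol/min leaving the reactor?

Stoichiometric O₂ = 2 × 427 = 854 mol/min; O₂ fed = 854 × 1.130 = 965 mol/min.
N₂ fed = 965 × 79/21 = 3630 mol/min.
Fuel reacted = 0.97 × 427 → ξ = 414.2 mol/min.
Outlet (n = n₀ + ν ξ):
  CH₄: 427 − 1(414.2) = 12.81
  O₂: 965 − 2(414.2) = 136.6
  N₂: 3630 (inert)
  CO₂: 0 + 1(414.2) = 414.2
  H₂O: 0 + 2(414.2) = 828.4
Total out = 12.81 + 136.6 + 3630 + 414.2 + 828.4 = 5022 mol/min.

5020 mol/min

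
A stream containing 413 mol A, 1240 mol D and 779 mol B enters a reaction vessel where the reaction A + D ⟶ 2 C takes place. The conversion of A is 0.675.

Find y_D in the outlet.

0.395

A reacted = 0.675 × 413 = 278.8 mol; ν_A = −1, so ξ = 278.8/1 = 278.8 mol.
Outlet amounts (n = n₀ + ν ξ):
  A: 413 − 1(278.8) = 134.2
  D: 1240 − 1(278.8) = 961.2
  C: 0 + 2(278.8) = 557.6
  B: 779 (inert)
Total out = 2432 mol; y_D = 961.2 / 2432 = 0.3952.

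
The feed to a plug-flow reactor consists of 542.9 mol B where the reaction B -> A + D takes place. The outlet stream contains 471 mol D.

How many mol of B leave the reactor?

For D: n = n₀ + 1ξ → 471 = 0 + 1ξ, giving ξ = 471 mol.
Outlet amounts (n = n₀ + ν ξ):
  B: 542.9 − 1(471) = 71.9
  A: 0 + 1(471) = 471
  D: 0 + 1(471) = 471

71.9 mol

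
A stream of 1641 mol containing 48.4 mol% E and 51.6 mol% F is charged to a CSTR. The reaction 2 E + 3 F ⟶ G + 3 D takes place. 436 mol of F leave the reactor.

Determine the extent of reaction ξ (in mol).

For F: n = n₀ − 3ξ → 436 = 846.8 − 3ξ, giving ξ = 136.9 mol.
Outlet amounts (n = n₀ + ν ξ):
  E: 794.2 − 2(136.9) = 520.4
  F: 846.8 − 3(136.9) = 436
  G: 0 + 1(136.9) = 136.9
  D: 0 + 3(136.9) = 410.8

ξ = 137 mol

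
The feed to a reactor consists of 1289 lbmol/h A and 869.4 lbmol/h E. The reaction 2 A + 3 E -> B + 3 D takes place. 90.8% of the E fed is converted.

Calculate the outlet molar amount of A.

763 lbmol/h

E reacted = 0.908 × 869.4 = 789.4 lbmol/h; ν_E = −3, so ξ = 789.4/3 = 263.1 lbmol/h.
Outlet amounts (n = n₀ + ν ξ):
  A: 1289 − 2(263.1) = 762.7
  E: 869.4 − 3(263.1) = 79.98
  B: 0 + 1(263.1) = 263.1
  D: 0 + 3(263.1) = 789.4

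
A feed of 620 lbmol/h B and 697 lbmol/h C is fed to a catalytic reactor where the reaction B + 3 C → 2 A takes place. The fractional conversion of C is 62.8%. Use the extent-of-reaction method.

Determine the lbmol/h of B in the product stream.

474 lbmol/h

C reacted = 0.628 × 697 = 437.7 lbmol/h; ν_C = −3, so ξ = 437.7/3 = 145.9 lbmol/h.
Outlet amounts (n = n₀ + ν ξ):
  B: 620 − 1(145.9) = 474.1
  C: 697 − 3(145.9) = 259.3
  A: 0 + 2(145.9) = 291.8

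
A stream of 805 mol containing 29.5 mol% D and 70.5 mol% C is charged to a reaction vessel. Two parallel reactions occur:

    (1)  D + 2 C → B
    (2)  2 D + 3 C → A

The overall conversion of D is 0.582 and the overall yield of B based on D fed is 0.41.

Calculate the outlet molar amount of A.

Yield of B: 1ξ₁ / 237.5 = 0.41 → ξ₁ = 97.36 mol.
Conversion of D: 1ξ₁ + 2ξ₂ = 0.582 × 237.5 = 138.2 → ξ₂ = 20.42 mol.
Outlet amounts (n = n₀ + Σ ν·ξ):
  D: 237.5 − 1(97.36) − 2(20.42) = 99.26
  C: 567.5 − 2(97.36) − 3(20.42) = 311.5
  B: 0 + 1(97.36) = 97.36
  A: 0 + 1(20.42) = 20.42

20.4 mol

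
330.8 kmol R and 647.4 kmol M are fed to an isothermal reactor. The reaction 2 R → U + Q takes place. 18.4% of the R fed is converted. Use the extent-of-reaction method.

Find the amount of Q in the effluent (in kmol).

R reacted = 0.184 × 330.8 = 60.87 kmol; ν_R = −2, so ξ = 60.87/2 = 30.43 kmol.
Outlet amounts (n = n₀ + ν ξ):
  R: 330.8 − 2(30.43) = 269.9
  U: 0 + 1(30.43) = 30.43
  Q: 0 + 1(30.43) = 30.43
  M: 647.4 (inert)

30.4 kmol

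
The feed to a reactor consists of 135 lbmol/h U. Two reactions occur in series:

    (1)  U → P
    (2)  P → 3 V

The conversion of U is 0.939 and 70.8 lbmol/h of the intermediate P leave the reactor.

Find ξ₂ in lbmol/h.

ξ₂ = 56 lbmol/h

Conversion of U: U consumed = 1ξ₁ = 0.939 × 135 → ξ₁ = 126.8 lbmol/h.
P balance: n_P = 0 + 1ξ₁ − 1ξ₂ = 70.8 → ξ₂ = (1·126.8 − 70.8)/1 = 55.96 lbmol/h.
Outlet amounts (n = n₀ + Σ ν·ξ):
  U: 135 − 1(126.8) = 8.235
  P: 0 + 1(126.8) − 1(55.96) = 70.8
  V: 0 + 3(55.96) = 167.9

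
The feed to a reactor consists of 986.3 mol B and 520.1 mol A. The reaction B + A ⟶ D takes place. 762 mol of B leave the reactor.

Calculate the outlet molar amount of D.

224 mol

For B: n = n₀ − 1ξ → 762 = 986.3 − 1ξ, giving ξ = 224.3 mol.
Outlet amounts (n = n₀ + ν ξ):
  B: 986.3 − 1(224.3) = 762
  A: 520.1 − 1(224.3) = 295.8
  D: 0 + 1(224.3) = 224.3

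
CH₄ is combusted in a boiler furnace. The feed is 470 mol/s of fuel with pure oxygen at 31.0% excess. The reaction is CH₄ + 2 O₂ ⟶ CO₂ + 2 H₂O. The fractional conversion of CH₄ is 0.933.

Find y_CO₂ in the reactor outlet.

Stoichiometric O₂ = 2 × 470 = 940 mol/s; O₂ fed = 940 × 1.310 = 1231 mol/s.
Fuel reacted = 0.933 × 470 → ξ = 438.5 mol/s.
Outlet (n = n₀ + ν ξ):
  CH₄: 470 − 1(438.5) = 31.49
  O₂: 1231 − 2(438.5) = 354.4
  CO₂: 0 + 1(438.5) = 438.5
  H₂O: 0 + 2(438.5) = 877
Total out = 1701 mol/s; y_CO₂ = 438.5 / 1701 = 0.2577.

0.258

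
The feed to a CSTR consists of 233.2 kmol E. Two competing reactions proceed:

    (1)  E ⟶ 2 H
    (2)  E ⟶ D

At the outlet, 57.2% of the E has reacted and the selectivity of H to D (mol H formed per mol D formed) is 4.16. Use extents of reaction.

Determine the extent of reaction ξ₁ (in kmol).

Conversion of E: E consumed = 0.572 × 233.2 = 133.4 kmol = 1ξ₁ + 1ξ₂.
Selectivity: 2ξ₁ / (1ξ₂) = 4.16 → ξ₁ = 2.08 ξ₂.
Substitute: (1·2.08 + 1) ξ₂ = 133.4 → ξ₂ = 43.31 kmol, ξ₁ = 90.08 kmol.
Outlet amounts (n = n₀ + Σ ν·ξ):
  E: 233.2 − 1(90.08) − 1(43.31) = 99.81
  H: 0 + 2(90.08) = 180.2
  D: 0 + 1(43.31) = 43.31

ξ₁ = 90.1 kmol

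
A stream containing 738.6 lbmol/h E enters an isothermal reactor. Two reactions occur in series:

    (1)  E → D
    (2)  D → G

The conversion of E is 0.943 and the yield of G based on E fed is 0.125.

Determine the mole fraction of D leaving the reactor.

0.818

Conversion of E: E consumed = 1ξ₁ = 0.943 × 738.6 → ξ₁ = 696.5 lbmol/h.
Yield of G: 1ξ₂ / 738.6 = 0.125 → ξ₂ = 92.33 lbmol/h.
Outlet amounts (n = n₀ + Σ ν·ξ):
  E: 738.6 − 1(696.5) = 42.1
  D: 0 + 1(696.5) − 1(92.33) = 604.2
  G: 0 + 1(92.33) = 92.33
Total out = 738.6 lbmol/h; y_D = 604.2 / 738.6 = 0.818.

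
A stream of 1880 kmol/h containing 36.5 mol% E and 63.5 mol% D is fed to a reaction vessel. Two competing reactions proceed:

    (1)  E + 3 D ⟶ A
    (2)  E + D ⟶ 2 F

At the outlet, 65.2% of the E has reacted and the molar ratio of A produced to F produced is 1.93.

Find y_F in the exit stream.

0.226

Conversion of E: E consumed = 0.652 × 686.2 = 447.4 kmol/h = 1ξ₁ + 1ξ₂.
Selectivity: 1ξ₁ / (2ξ₂) = 1.93 → ξ₁ = 3.86 ξ₂.
Substitute: (1·3.86 + 1) ξ₂ = 447.4 → ξ₂ = 92.06 kmol/h, ξ₁ = 355.3 kmol/h.
Outlet amounts (n = n₀ + Σ ν·ξ):
  E: 686.2 − 1(355.3) − 1(92.06) = 238.8
  D: 1194 − 3(355.3) − 1(92.06) = 35.71
  A: 0 + 1(355.3) = 355.3
  F: 0 + 2(92.06) = 184.1
Total out = 814 kmol/h; y_F = 184.1 / 814 = 0.2262.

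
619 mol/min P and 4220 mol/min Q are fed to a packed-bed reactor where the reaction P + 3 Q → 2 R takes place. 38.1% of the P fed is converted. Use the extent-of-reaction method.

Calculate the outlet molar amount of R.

P reacted = 0.381 × 619 = 235.8 mol/min; ν_P = −1, so ξ = 235.8/1 = 235.8 mol/min.
Outlet amounts (n = n₀ + ν ξ):
  P: 619 − 1(235.8) = 383.2
  Q: 4220 − 3(235.8) = 3512
  R: 0 + 2(235.8) = 471.7

472 mol/min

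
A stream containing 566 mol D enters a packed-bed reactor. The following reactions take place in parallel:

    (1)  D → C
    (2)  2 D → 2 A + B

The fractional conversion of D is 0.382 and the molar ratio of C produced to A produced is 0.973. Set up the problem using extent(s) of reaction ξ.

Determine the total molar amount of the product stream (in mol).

621 mol

Conversion of D: D consumed = 0.382 × 566 = 216.2 mol = 1ξ₁ + 2ξ₂.
Selectivity: 1ξ₁ / (2ξ₂) = 0.973 → ξ₁ = 1.946 ξ₂.
Substitute: (1·1.946 + 2) ξ₂ = 216.2 → ξ₂ = 54.79 mol, ξ₁ = 106.6 mol.
Outlet amounts (n = n₀ + Σ ν·ξ):
  D: 566 − 1(106.6) − 2(54.79) = 349.8
  C: 0 + 1(106.6) = 106.6
  A: 0 + 2(54.79) = 109.6
  B: 0 + 1(54.79) = 54.79
Total out = 349.8 + 106.6 + 109.6 + 54.79 = 620.8 mol.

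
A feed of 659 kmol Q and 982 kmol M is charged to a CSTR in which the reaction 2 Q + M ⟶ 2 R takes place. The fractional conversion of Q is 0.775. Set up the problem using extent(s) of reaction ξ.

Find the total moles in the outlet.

Q reacted = 0.775 × 659 = 510.7 kmol; ν_Q = −2, so ξ = 510.7/2 = 255.4 kmol.
Outlet amounts (n = n₀ + ν ξ):
  Q: 659 − 2(255.4) = 148.3
  M: 982 − 1(255.4) = 726.6
  R: 0 + 2(255.4) = 510.7
Total out = 148.3 + 726.6 + 510.7 = 1386 kmol.

1390 kmol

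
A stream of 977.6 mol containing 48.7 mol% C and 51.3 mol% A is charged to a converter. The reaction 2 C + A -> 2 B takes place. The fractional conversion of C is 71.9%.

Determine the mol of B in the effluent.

C reacted = 0.719 × 476.1 = 342.3 mol; ν_C = −2, so ξ = 342.3/2 = 171.2 mol.
Outlet amounts (n = n₀ + ν ξ):
  C: 476.1 − 2(171.2) = 133.8
  A: 501.5 − 1(171.2) = 330.4
  B: 0 + 2(171.2) = 342.3

342 mol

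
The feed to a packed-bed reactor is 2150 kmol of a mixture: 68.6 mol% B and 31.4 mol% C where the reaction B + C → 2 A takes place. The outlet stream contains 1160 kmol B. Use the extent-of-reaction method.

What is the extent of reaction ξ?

ξ = 315 kmol

For B: n = n₀ − 1ξ → 1160 = 1475 − 1ξ, giving ξ = 314.9 kmol.
Outlet amounts (n = n₀ + ν ξ):
  B: 1475 − 1(314.9) = 1160
  C: 675.1 − 1(314.9) = 360.2
  A: 0 + 2(314.9) = 629.8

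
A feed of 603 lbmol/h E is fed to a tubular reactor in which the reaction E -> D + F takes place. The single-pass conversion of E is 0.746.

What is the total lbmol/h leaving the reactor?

1050 lbmol/h

E reacted = 0.746 × 603 = 449.8 lbmol/h; ν_E = −1, so ξ = 449.8/1 = 449.8 lbmol/h.
Outlet amounts (n = n₀ + ν ξ):
  E: 603 − 1(449.8) = 153.2
  D: 0 + 1(449.8) = 449.8
  F: 0 + 1(449.8) = 449.8
Total out = 153.2 + 449.8 + 449.8 = 1053 lbmol/h.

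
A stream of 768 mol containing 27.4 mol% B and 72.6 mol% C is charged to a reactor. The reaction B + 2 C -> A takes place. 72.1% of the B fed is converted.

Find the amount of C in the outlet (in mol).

254 mol

B reacted = 0.721 × 210.4 = 151.7 mol; ν_B = −1, so ξ = 151.7/1 = 151.7 mol.
Outlet amounts (n = n₀ + ν ξ):
  B: 210.4 − 1(151.7) = 58.71
  C: 557.6 − 2(151.7) = 254.1
  A: 0 + 1(151.7) = 151.7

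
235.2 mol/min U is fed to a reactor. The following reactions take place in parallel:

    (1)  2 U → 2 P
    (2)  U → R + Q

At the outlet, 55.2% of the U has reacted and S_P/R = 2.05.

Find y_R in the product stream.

Conversion of U: U consumed = 0.552 × 235.2 = 129.8 mol/min = 2ξ₁ + 1ξ₂.
Selectivity: 2ξ₁ / (1ξ₂) = 2.05 → ξ₁ = 1.025 ξ₂.
Substitute: (2·1.025 + 1) ξ₂ = 129.8 → ξ₂ = 42.57 mol/min, ξ₁ = 43.63 mol/min.
Outlet amounts (n = n₀ + Σ ν·ξ):
  U: 235.2 − 2(43.63) − 1(42.57) = 105.4
  P: 0 + 2(43.63) = 87.26
  R: 0 + 1(42.57) = 42.57
  Q: 0 + 1(42.57) = 42.57
Total out = 277.8 mol/min; y_R = 42.57 / 277.8 = 0.1532.

0.153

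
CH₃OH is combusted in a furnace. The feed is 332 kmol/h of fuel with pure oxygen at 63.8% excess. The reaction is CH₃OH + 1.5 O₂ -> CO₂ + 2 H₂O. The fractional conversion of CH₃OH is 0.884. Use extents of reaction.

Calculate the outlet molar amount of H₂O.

Stoichiometric O₂ = 1.5 × 332 = 498 kmol/h; O₂ fed = 498 × 1.638 = 815.7 kmol/h.
Fuel reacted = 0.884 × 332 → ξ = 293.5 kmol/h.
Outlet (n = n₀ + ν ξ):
  CH₃OH: 332 − 1(293.5) = 38.51
  O₂: 815.7 − 1.5(293.5) = 375.5
  CO₂: 0 + 1(293.5) = 293.5
  H₂O: 0 + 2(293.5) = 587

587 kmol/h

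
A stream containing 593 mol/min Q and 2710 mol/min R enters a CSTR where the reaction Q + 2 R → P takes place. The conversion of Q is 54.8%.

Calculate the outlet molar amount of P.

Q reacted = 0.548 × 593 = 325 mol/min; ν_Q = −1, so ξ = 325/1 = 325 mol/min.
Outlet amounts (n = n₀ + ν ξ):
  Q: 593 − 1(325) = 268
  R: 2710 − 2(325) = 2060
  P: 0 + 1(325) = 325

325 mol/min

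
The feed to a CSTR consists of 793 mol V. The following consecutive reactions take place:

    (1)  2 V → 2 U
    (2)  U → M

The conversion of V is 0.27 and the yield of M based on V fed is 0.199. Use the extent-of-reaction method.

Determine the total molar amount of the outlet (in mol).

Conversion of V: V consumed = 2ξ₁ = 0.27 × 793 → ξ₁ = 107.1 mol.
Yield of M: 1ξ₂ / 793 = 0.199 → ξ₂ = 157.8 mol.
Outlet amounts (n = n₀ + Σ ν·ξ):
  V: 793 − 2(107.1) = 578.9
  U: 0 + 2(107.1) − 1(157.8) = 56.3
  M: 0 + 1(157.8) = 157.8
Total out = 578.9 + 56.3 + 157.8 = 793 mol.

793 mol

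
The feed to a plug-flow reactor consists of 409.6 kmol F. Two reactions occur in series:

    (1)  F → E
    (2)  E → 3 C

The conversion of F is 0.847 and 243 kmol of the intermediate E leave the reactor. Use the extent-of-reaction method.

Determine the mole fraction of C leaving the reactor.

Conversion of F: F consumed = 1ξ₁ = 0.847 × 409.6 → ξ₁ = 346.9 kmol.
E balance: n_E = 0 + 1ξ₁ − 1ξ₂ = 243 → ξ₂ = (1·346.9 − 243)/1 = 103.9 kmol.
Outlet amounts (n = n₀ + Σ ν·ξ):
  F: 409.6 − 1(346.9) = 62.67
  E: 0 + 1(346.9) − 1(103.9) = 243
  C: 0 + 3(103.9) = 311.8
Total out = 617.5 kmol; y_C = 311.8 / 617.5 = 0.505.

0.505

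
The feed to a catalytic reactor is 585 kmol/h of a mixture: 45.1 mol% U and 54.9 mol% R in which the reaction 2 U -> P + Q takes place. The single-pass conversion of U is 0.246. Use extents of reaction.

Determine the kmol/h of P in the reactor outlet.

32.5 kmol/h

U reacted = 0.246 × 263.8 = 64.9 kmol/h; ν_U = −2, so ξ = 64.9/2 = 32.45 kmol/h.
Outlet amounts (n = n₀ + ν ξ):
  U: 263.8 − 2(32.45) = 198.9
  P: 0 + 1(32.45) = 32.45
  Q: 0 + 1(32.45) = 32.45
  R: 321.2 (inert)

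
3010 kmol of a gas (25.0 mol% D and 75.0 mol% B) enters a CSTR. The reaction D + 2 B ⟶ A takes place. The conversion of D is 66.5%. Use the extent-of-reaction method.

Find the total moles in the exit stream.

D reacted = 0.665 × 752.5 = 500.4 kmol; ν_D = −1, so ξ = 500.4/1 = 500.4 kmol.
Outlet amounts (n = n₀ + ν ξ):
  D: 752.5 − 1(500.4) = 252.1
  B: 2258 − 2(500.4) = 1257
  A: 0 + 1(500.4) = 500.4
Total out = 252.1 + 1257 + 500.4 = 2009 kmol.

2010 kmol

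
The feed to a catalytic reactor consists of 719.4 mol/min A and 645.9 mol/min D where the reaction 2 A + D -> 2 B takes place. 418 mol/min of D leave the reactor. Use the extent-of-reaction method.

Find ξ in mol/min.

ξ = 228 mol/min

For D: n = n₀ − 1ξ → 418 = 645.9 − 1ξ, giving ξ = 227.9 mol/min.
Outlet amounts (n = n₀ + ν ξ):
  A: 719.4 − 2(227.9) = 263.6
  D: 645.9 − 1(227.9) = 418
  B: 0 + 2(227.9) = 455.8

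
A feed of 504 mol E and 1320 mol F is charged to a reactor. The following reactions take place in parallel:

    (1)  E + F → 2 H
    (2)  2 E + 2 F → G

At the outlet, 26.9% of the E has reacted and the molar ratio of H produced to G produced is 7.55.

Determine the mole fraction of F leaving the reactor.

0.675

Conversion of E: E consumed = 0.269 × 504 = 135.6 mol = 1ξ₁ + 2ξ₂.
Selectivity: 2ξ₁ / (1ξ₂) = 7.55 → ξ₁ = 3.775 ξ₂.
Substitute: (1·3.775 + 2) ξ₂ = 135.6 → ξ₂ = 23.48 mol, ξ₁ = 88.62 mol.
Outlet amounts (n = n₀ + Σ ν·ξ):
  E: 504 − 1(88.62) − 2(23.48) = 368.4
  F: 1320 − 1(88.62) − 2(23.48) = 1184
  H: 0 + 2(88.62) = 177.2
  G: 0 + 1(23.48) = 23.48
Total out = 1754 mol; y_F = 1184 / 1754 = 0.6754.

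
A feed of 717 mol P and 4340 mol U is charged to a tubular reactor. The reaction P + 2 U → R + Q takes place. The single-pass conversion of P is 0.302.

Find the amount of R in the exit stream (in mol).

P reacted = 0.302 × 717 = 216.5 mol; ν_P = −1, so ξ = 216.5/1 = 216.5 mol.
Outlet amounts (n = n₀ + ν ξ):
  P: 717 − 1(216.5) = 500.5
  U: 4340 − 2(216.5) = 3907
  R: 0 + 1(216.5) = 216.5
  Q: 0 + 1(216.5) = 216.5

217 mol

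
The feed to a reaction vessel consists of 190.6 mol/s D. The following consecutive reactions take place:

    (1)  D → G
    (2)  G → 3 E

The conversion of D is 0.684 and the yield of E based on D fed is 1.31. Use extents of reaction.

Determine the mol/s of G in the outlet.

Conversion of D: D consumed = 1ξ₁ = 0.684 × 190.6 → ξ₁ = 130.4 mol/s.
Yield of E: 3ξ₂ / 190.6 = 1.31 → ξ₂ = 83.23 mol/s.
Outlet amounts (n = n₀ + Σ ν·ξ):
  D: 190.6 − 1(130.4) = 60.23
  G: 0 + 1(130.4) − 1(83.23) = 47.14
  E: 0 + 3(83.23) = 249.7

47.1 mol/s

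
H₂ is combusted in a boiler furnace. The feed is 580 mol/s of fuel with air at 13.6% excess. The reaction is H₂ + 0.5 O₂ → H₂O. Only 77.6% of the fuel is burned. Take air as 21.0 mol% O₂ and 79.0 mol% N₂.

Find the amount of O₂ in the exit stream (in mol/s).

104 mol/s

Stoichiometric O₂ = 0.5 × 580 = 290 mol/s; O₂ fed = 290 × 1.136 = 329.4 mol/s.
N₂ fed = 329.4 × 79/21 = 1239 mol/s.
Fuel reacted = 0.776 × 580 → ξ = 450.1 mol/s.
Outlet (n = n₀ + ν ξ):
  H₂: 580 − 1(450.1) = 129.9
  O₂: 329.4 − 0.5(450.1) = 104.4
  N₂: 1239 (inert)
  H₂O: 0 + 1(450.1) = 450.1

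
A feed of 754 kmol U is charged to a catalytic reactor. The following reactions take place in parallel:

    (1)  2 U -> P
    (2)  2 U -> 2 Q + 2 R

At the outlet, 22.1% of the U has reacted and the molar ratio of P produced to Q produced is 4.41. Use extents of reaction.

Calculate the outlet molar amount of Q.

Conversion of U: U consumed = 0.221 × 754 = 166.6 kmol = 2ξ₁ + 2ξ₂.
Selectivity: 1ξ₁ / (2ξ₂) = 4.41 → ξ₁ = 8.82 ξ₂.
Substitute: (2·8.82 + 2) ξ₂ = 166.6 → ξ₂ = 8.484 kmol, ξ₁ = 74.83 kmol.
Outlet amounts (n = n₀ + Σ ν·ξ):
  U: 754 − 2(74.83) − 2(8.484) = 587.4
  P: 0 + 1(74.83) = 74.83
  Q: 0 + 2(8.484) = 16.97
  R: 0 + 2(8.484) = 16.97

17 kmol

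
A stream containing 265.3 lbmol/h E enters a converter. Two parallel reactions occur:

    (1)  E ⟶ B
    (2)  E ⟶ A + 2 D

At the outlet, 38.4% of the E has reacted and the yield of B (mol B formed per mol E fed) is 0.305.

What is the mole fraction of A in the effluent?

Yield of B: 1ξ₁ / 265.3 = 0.305 → ξ₁ = 80.92 lbmol/h.
Conversion of E: 1ξ₁ + 1ξ₂ = 0.384 × 265.3 = 101.9 → ξ₂ = 20.96 lbmol/h.
Outlet amounts (n = n₀ + Σ ν·ξ):
  E: 265.3 − 1(80.92) − 1(20.96) = 163.4
  B: 0 + 1(80.92) = 80.92
  A: 0 + 1(20.96) = 20.96
  D: 0 + 2(20.96) = 41.92
Total out = 307.2 lbmol/h; y_A = 20.96 / 307.2 = 0.06822.

0.0682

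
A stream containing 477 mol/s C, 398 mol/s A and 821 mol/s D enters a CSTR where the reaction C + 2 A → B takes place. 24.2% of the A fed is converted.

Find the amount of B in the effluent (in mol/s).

A reacted = 0.242 × 398 = 96.32 mol/s; ν_A = −2, so ξ = 96.32/2 = 48.16 mol/s.
Outlet amounts (n = n₀ + ν ξ):
  C: 477 − 1(48.16) = 428.8
  A: 398 − 2(48.16) = 301.7
  B: 0 + 1(48.16) = 48.16
  D: 821 (inert)

48.2 mol/s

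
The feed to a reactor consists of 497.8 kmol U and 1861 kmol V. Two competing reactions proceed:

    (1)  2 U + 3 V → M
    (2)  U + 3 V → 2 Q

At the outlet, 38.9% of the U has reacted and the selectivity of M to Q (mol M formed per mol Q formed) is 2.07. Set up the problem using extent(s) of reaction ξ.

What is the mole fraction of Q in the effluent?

0.0212

Conversion of U: U consumed = 0.389 × 497.8 = 193.6 kmol = 2ξ₁ + 1ξ₂.
Selectivity: 1ξ₁ / (2ξ₂) = 2.07 → ξ₁ = 4.14 ξ₂.
Substitute: (2·4.14 + 1) ξ₂ = 193.6 → ξ₂ = 20.87 kmol, ξ₁ = 86.39 kmol.
Outlet amounts (n = n₀ + Σ ν·ξ):
  U: 497.8 − 2(86.39) − 1(20.87) = 304.2
  V: 1861 − 3(86.39) − 3(20.87) = 1539
  M: 0 + 1(86.39) = 86.39
  Q: 0 + 2(20.87) = 41.73
Total out = 1972 kmol; y_Q = 41.73 / 1972 = 0.02117.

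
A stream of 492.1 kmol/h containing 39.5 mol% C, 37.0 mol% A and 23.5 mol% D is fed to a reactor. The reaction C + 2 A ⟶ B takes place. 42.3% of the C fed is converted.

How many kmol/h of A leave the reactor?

C reacted = 0.423 × 194.4 = 82.22 kmol/h; ν_C = −1, so ξ = 82.22/1 = 82.22 kmol/h.
Outlet amounts (n = n₀ + ν ξ):
  C: 194.4 − 1(82.22) = 112.2
  A: 182.1 − 2(82.22) = 17.63
  B: 0 + 1(82.22) = 82.22
  D: 115.6 (inert)

17.6 kmol/h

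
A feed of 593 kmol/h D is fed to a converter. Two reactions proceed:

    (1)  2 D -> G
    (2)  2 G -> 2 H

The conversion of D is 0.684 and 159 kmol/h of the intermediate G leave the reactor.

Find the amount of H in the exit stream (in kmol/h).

Conversion of D: D consumed = 2ξ₁ = 0.684 × 593 → ξ₁ = 202.8 kmol/h.
G balance: n_G = 0 + 1ξ₁ − 2ξ₂ = 159 → ξ₂ = (1·202.8 − 159)/2 = 21.9 kmol/h.
Outlet amounts (n = n₀ + Σ ν·ξ):
  D: 593 − 2(202.8) = 187.4
  G: 0 + 1(202.8) − 2(21.9) = 159
  H: 0 + 2(21.9) = 43.81

43.8 kmol/h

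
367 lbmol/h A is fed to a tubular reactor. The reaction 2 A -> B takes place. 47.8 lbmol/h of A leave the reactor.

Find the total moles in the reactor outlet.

207 lbmol/h

For A: n = n₀ − 2ξ → 47.8 = 367 − 2ξ, giving ξ = 159.6 lbmol/h.
Outlet amounts (n = n₀ + ν ξ):
  A: 367 − 2(159.6) = 47.8
  B: 0 + 1(159.6) = 159.6
Total out = 47.8 + 159.6 = 207.4 lbmol/h.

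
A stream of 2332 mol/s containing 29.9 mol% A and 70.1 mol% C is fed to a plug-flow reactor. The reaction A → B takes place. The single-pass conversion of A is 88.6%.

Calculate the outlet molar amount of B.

A reacted = 0.886 × 697.3 = 617.8 mol/s; ν_A = −1, so ξ = 617.8/1 = 617.8 mol/s.
Outlet amounts (n = n₀ + ν ξ):
  A: 697.3 − 1(617.8) = 79.49
  B: 0 + 1(617.8) = 617.8
  C: 1635 (inert)

618 mol/s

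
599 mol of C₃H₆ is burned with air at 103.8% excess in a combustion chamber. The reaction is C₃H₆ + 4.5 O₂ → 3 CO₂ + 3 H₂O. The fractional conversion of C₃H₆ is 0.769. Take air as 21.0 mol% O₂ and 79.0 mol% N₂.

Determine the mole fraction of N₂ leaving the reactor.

Stoichiometric O₂ = 4.5 × 599 = 2696 mol; O₂ fed = 2696 × 2.038 = 5493 mol.
N₂ fed = 5493 × 79/21 = 20670 mol.
Fuel reacted = 0.769 × 599 → ξ = 460.6 mol.
Outlet (n = n₀ + ν ξ):
  C₃H₆: 599 − 1(460.6) = 138.4
  O₂: 5493 − 4.5(460.6) = 3421
  N₂: 20670 (inert)
  CO₂: 0 + 3(460.6) = 1382
  H₂O: 0 + 3(460.6) = 1382
Total out = 26990 mol; y_N₂ = 20670 / 26990 = 0.7657.

0.766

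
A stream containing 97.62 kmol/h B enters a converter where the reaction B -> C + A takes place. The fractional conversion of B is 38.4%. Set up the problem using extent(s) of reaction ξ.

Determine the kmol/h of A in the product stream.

B reacted = 0.384 × 97.62 = 37.49 kmol/h; ν_B = −1, so ξ = 37.49/1 = 37.49 kmol/h.
Outlet amounts (n = n₀ + ν ξ):
  B: 97.62 − 1(37.49) = 60.13
  C: 0 + 1(37.49) = 37.49
  A: 0 + 1(37.49) = 37.49

37.5 kmol/h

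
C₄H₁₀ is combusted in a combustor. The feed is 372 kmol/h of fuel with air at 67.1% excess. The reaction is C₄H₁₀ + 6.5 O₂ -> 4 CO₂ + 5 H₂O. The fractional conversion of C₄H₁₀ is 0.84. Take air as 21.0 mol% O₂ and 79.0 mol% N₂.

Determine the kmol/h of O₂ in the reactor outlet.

Stoichiometric O₂ = 6.5 × 372 = 2418 kmol/h; O₂ fed = 2418 × 1.671 = 4040 kmol/h.
N₂ fed = 4040 × 79/21 = 15200 kmol/h.
Fuel reacted = 0.84 × 372 → ξ = 312.5 kmol/h.
Outlet (n = n₀ + ν ξ):
  C₄H₁₀: 372 − 1(312.5) = 59.52
  O₂: 4040 − 6.5(312.5) = 2009
  N₂: 15200 (inert)
  CO₂: 0 + 4(312.5) = 1250
  H₂O: 0 + 5(312.5) = 1562

2010 kmol/h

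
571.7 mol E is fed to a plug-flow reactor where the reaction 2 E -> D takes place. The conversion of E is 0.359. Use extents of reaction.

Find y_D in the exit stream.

E reacted = 0.359 × 571.7 = 205.2 mol; ν_E = −2, so ξ = 205.2/2 = 102.6 mol.
Outlet amounts (n = n₀ + ν ξ):
  E: 571.7 − 2(102.6) = 366.5
  D: 0 + 1(102.6) = 102.6
Total out = 469.1 mol; y_D = 102.6 / 469.1 = 0.2188.

0.219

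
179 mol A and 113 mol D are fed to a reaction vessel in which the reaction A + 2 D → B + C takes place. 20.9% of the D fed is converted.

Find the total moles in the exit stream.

280 mol

D reacted = 0.209 × 113 = 23.62 mol; ν_D = −2, so ξ = 23.62/2 = 11.81 mol.
Outlet amounts (n = n₀ + ν ξ):
  A: 179 − 1(11.81) = 167.2
  D: 113 − 2(11.81) = 89.38
  B: 0 + 1(11.81) = 11.81
  C: 0 + 1(11.81) = 11.81
Total out = 167.2 + 89.38 + 11.81 + 11.81 = 280.2 mol.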